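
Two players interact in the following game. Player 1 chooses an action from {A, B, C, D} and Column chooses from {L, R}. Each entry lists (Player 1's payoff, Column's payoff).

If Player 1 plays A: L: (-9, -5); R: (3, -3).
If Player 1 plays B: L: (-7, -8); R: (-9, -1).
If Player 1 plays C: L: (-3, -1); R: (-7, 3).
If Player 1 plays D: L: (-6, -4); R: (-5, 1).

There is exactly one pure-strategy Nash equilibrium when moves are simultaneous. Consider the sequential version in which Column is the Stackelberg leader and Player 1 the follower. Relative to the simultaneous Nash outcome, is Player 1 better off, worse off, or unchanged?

worse off

Player 1 best-responds to each possible Column move:
- L: BR = C, leader payoff -1.
- R: BR = A, leader payoff -3.
Column's induced payoffs are -1, -3, so Column commits to L. Subgame-perfect outcome: (C, L) with payoffs (-3, -1).
Under simultaneous play:
Player 1's best replies: L→C; R→A.
Column's best replies: A→R; B→R; C→R; D→R.
The unique mutual best reply is (A, R), giving (3, -3).
Player 1 earns -3 sequentially versus 3 at the Nash outcome: worse off.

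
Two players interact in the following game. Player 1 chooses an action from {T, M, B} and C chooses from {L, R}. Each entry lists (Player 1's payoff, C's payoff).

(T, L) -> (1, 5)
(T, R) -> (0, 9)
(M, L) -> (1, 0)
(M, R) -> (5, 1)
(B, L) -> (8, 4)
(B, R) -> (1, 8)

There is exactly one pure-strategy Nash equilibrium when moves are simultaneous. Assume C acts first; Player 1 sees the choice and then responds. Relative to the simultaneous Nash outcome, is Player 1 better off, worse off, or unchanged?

better off

Player 1 best-responds to each possible C move:
- L → Player 1 plays B (best of 1, 1, 8); C gets 4.
- R → Player 1 plays M (best of 0, 5, 1); C gets 1.
Maximizing over 4, 1, C chooses L. Subgame-perfect outcome: (B, L) with payoffs (8, 4).
Now find the simultaneous Nash equilibrium.
Player 1's best replies: L→B; R→M.
C's best replies: T→R; M→R; B→R.
The unique mutual best reply is (M, R), giving (5, 1).
Player 1 earns 8 sequentially versus 5 at the Nash outcome: better off.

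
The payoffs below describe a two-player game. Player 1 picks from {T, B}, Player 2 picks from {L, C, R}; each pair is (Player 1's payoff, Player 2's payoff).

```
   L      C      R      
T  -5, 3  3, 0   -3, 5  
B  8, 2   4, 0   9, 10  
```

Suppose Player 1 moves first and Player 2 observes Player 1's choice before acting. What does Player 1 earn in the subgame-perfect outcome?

9

Work backward from Player 2's decision.
- T: BR = R, leader payoff -3.
- B: BR = R, leader payoff 9.
Player 1's induced payoffs are -3, 9, so Player 1 commits to B. Subgame-perfect outcome: (B, R) with payoffs (9, 10).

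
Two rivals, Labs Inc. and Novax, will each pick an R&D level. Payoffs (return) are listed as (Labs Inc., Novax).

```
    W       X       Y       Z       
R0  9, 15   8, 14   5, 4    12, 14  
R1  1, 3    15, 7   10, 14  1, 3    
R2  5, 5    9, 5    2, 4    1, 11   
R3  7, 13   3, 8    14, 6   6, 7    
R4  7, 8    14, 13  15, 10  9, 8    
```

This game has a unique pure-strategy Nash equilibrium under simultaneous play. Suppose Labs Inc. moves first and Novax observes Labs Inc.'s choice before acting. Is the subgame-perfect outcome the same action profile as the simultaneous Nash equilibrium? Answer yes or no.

Work backward from Novax's decision.
- R0 → Novax plays W (best of 15, 14, 4, 14); Labs Inc. gets 9.
- R1 → Novax plays Y (best of 3, 7, 14, 3); Labs Inc. gets 10.
- R2 → Novax plays Z (best of 5, 5, 4, 11); Labs Inc. gets 1.
- R3 → Novax plays W (best of 13, 8, 6, 7); Labs Inc. gets 7.
- R4 → Novax plays X (best of 8, 13, 10, 8); Labs Inc. gets 14.
Among 9, 10, 1, 7, 14, the best is 14 at R4. Subgame-perfect outcome: (R4, X) with payoffs (14, 13).
Under simultaneous play:
Labs Inc.'s best replies: W→R0; X→R1; Y→R4; Z→R0.
Novax's best replies: R0→W; R1→Y; R2→Z; R3→W; R4→X.
Only (R0, W) has each player best-responding; Nash payoffs (9, 15).
Sequential outcome (R4, X) differs from the Nash profile (R0, W).

no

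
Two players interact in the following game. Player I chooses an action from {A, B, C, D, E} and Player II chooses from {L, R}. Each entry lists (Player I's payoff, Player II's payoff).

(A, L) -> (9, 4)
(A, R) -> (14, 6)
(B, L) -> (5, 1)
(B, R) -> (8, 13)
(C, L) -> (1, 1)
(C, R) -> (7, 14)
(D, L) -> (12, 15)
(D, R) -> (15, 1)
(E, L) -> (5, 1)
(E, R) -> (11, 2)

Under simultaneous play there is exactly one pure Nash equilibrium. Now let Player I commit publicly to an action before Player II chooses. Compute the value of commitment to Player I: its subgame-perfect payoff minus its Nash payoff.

Work backward from Player II's decision.
- A: BR = R, leader payoff 14.
- B: BR = R, leader payoff 8.
- C: BR = R, leader payoff 7.
- D: BR = L, leader payoff 12.
- E: BR = R, leader payoff 11.
Maximizing over 14, 8, 7, 12, 11, Player I chooses A. Subgame-perfect outcome: (A, R) with payoffs (14, 6).
Now find the simultaneous Nash equilibrium.
Player I's best replies: L→D; R→D.
Player II's best replies: A→R; B→R; C→R; D→L; E→R.
Only (D, L) has each player best-responding; Nash payoffs (12, 15).
Player I's commitment gain: 14 − 12 = 2.

2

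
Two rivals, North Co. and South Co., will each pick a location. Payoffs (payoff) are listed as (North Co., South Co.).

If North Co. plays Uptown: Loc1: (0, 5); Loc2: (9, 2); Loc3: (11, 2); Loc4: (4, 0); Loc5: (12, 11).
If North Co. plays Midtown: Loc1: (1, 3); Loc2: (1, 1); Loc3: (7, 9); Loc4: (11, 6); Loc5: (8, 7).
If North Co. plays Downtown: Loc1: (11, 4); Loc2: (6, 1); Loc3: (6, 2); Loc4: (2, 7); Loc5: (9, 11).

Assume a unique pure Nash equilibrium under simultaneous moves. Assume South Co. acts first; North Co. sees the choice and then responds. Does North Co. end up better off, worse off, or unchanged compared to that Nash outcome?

Work backward from North Co.'s decision.
- Loc1: North Co. compares 0, 1, 11 and picks Downtown; South Co. would get 4.
- Loc2: North Co. compares 9, 1, 6 and picks Uptown; South Co. would get 2.
- Loc3: North Co. compares 11, 7, 6 and picks Uptown; South Co. would get 2.
- Loc4: North Co. compares 4, 11, 2 and picks Midtown; South Co. would get 6.
- Loc5: North Co. compares 12, 8, 9 and picks Uptown; South Co. would get 11.
South Co.'s induced payoffs are 4, 2, 2, 6, 11, so South Co. commits to Loc5. Subgame-perfect outcome: (Uptown, Loc5) with payoffs (12, 11).
For the simultaneous game, intersect best replies.
North Co.'s best replies: Loc1→Downtown; Loc2→Uptown; Loc3→Uptown; Loc4→Midtown; Loc5→Uptown.
South Co.'s best replies: Uptown→Loc5; Midtown→Loc3; Downtown→Loc5.
Only (Uptown, Loc5) has each player best-responding; Nash payoffs (12, 11).
North Co. earns 12 sequentially versus 12 at the Nash outcome: unchanged.

unchanged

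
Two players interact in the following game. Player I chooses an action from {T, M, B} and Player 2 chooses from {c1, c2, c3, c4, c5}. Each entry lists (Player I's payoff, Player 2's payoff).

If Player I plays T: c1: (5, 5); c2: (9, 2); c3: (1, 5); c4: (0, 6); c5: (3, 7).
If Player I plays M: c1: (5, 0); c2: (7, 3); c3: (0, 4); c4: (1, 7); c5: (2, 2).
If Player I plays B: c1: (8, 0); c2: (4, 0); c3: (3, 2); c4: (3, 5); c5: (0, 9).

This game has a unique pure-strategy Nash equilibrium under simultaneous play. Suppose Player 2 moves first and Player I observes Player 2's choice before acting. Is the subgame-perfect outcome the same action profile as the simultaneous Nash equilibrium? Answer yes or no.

yes

Work backward from Player I's decision.
- c1 → Player I plays B (best of 5, 5, 8); Player 2 gets 0.
- c2 → Player I plays T (best of 9, 7, 4); Player 2 gets 2.
- c3 → Player I plays B (best of 1, 0, 3); Player 2 gets 2.
- c4 → Player I plays B (best of 0, 1, 3); Player 2 gets 5.
- c5 → Player I plays T (best of 3, 2, 0); Player 2 gets 7.
Among 0, 2, 2, 5, 7, the best is 7 at c5. Subgame-perfect outcome: (T, c5) with payoffs (3, 7).
Under simultaneous play:
Player I's best replies: c1→B; c2→T; c3→B; c4→B; c5→T.
Player 2's best replies: T→c5; M→c4; B→c5.
Only (T, c5) has each player best-responding; Nash payoffs (3, 7).
Sequential outcome (T, c5) coincides with the Nash profile (T, c5).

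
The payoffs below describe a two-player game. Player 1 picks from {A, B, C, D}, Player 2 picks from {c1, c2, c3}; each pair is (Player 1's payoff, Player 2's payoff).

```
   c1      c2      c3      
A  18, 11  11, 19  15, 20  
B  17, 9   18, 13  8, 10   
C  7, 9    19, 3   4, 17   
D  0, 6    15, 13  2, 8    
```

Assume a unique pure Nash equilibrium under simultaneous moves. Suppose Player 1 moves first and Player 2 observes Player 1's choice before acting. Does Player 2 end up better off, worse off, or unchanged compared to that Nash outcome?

worse off

Backward induction with Player 1 moving first.
- A → Player 2 plays c3 (best of 11, 19, 20); Player 1 gets 15.
- B → Player 2 plays c2 (best of 9, 13, 10); Player 1 gets 18.
- C → Player 2 plays c3 (best of 9, 3, 17); Player 1 gets 4.
- D → Player 2 plays c2 (best of 6, 13, 8); Player 1 gets 15.
Among 15, 18, 4, 15, the best is 18 at B. Subgame-perfect outcome: (B, c2) with payoffs (18, 13).
Under simultaneous play:
Player 1's best replies: c1→A; c2→C; c3→A.
Player 2's best replies: A→c3; B→c2; C→c3; D→c2.
The unique mutual best reply is (A, c3), giving (15, 20).
Player 2 earns 13 sequentially versus 20 at the Nash outcome: worse off.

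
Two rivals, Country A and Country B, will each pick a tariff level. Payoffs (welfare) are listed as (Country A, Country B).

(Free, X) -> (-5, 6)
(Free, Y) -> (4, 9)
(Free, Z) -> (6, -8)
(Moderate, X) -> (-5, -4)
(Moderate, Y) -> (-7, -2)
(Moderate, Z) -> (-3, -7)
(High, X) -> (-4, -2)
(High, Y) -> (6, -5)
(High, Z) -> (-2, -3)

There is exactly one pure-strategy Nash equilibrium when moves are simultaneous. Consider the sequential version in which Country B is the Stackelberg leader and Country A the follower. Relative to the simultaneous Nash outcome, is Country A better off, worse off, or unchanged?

unchanged

Backward induction with Country B moving first.
- X → Country A plays High (best of -5, -5, -4); Country B gets -2.
- Y → Country A plays High (best of 4, -7, 6); Country B gets -5.
- Z → Country A plays Free (best of 6, -3, -2); Country B gets -8.
Among -2, -5, -8, the best is -2 at X. Subgame-perfect outcome: (High, X) with payoffs (-4, -2).
Now find the simultaneous Nash equilibrium.
Country A's best replies: X→High; Y→High; Z→Free.
Country B's best replies: Free→Y; Moderate→Y; High→X.
Only (High, X) has each player best-responding; Nash payoffs (-4, -2).
Country A earns -4 sequentially versus -4 at the Nash outcome: unchanged.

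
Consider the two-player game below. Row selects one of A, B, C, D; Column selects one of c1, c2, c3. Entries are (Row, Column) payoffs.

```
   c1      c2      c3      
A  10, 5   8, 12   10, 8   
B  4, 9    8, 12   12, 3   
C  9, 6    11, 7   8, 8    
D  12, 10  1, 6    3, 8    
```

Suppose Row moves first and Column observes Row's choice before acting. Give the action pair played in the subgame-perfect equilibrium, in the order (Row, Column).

(D, c1)

Work backward from Column's decision.
- A: Column compares 5, 12, 8 and picks c2; Row would get 8.
- B: Column compares 9, 12, 3 and picks c2; Row would get 8.
- C: Column compares 6, 7, 8 and picks c3; Row would get 8.
- D: Column compares 10, 6, 8 and picks c1; Row would get 12.
Among 8, 8, 8, 12, the best is 12 at D. Subgame-perfect outcome: (D, c1) with payoffs (12, 10).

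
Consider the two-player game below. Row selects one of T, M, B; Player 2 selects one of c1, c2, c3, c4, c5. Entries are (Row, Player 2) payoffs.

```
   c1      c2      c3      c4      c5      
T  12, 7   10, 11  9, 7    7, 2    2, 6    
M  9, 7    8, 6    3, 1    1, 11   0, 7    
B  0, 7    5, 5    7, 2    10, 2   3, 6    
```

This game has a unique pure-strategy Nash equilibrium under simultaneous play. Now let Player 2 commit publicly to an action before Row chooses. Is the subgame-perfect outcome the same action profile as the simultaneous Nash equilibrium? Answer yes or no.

yes

Backward induction with Player 2 moving first.
- c1 → Row plays T (best of 12, 9, 0); Player 2 gets 7.
- c2 → Row plays T (best of 10, 8, 5); Player 2 gets 11.
- c3 → Row plays T (best of 9, 3, 7); Player 2 gets 7.
- c4 → Row plays B (best of 7, 1, 10); Player 2 gets 2.
- c5 → Row plays B (best of 2, 0, 3); Player 2 gets 6.
Maximizing over 7, 11, 7, 2, 6, Player 2 chooses c2. Subgame-perfect outcome: (T, c2) with payoffs (10, 11).
For the simultaneous game, intersect best replies.
Row's best replies: c1→T; c2→T; c3→T; c4→B; c5→B.
Player 2's best replies: T→c2; M→c4; B→c1.
The unique mutual best reply is (T, c2), giving (10, 11).
Sequential outcome (T, c2) coincides with the Nash profile (T, c2).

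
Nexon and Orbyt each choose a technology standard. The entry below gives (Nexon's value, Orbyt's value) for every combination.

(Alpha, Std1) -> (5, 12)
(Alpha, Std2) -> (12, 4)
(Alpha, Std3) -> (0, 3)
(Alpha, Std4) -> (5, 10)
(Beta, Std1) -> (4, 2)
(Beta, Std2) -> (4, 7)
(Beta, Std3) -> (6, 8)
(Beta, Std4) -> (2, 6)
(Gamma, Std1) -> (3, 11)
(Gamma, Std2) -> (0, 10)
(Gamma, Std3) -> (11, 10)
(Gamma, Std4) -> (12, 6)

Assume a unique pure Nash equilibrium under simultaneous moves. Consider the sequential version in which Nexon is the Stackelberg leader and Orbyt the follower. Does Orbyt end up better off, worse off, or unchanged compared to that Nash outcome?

worse off

Solve by backward induction (Nexon leads).
- Alpha → Orbyt plays Std1 (best of 12, 4, 3, 10); Nexon gets 5.
- Beta → Orbyt plays Std3 (best of 2, 7, 8, 6); Nexon gets 6.
- Gamma → Orbyt plays Std1 (best of 11, 10, 10, 6); Nexon gets 3.
Among 5, 6, 3, the best is 6 at Beta. Subgame-perfect outcome: (Beta, Std3) with payoffs (6, 8).
For the simultaneous game, intersect best replies.
Nexon's best replies: Std1→Alpha; Std2→Alpha; Std3→Gamma; Std4→Gamma.
Orbyt's best replies: Alpha→Std1; Beta→Std3; Gamma→Std1.
The unique mutual best reply is (Alpha, Std1), giving (5, 12).
Orbyt earns 8 sequentially versus 12 at the Nash outcome: worse off.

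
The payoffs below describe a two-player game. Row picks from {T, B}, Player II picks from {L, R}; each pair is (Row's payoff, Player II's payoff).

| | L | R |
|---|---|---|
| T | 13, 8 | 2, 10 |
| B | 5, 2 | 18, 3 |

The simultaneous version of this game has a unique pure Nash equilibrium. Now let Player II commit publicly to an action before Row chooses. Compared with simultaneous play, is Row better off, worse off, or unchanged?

worse off

Work backward from Row's decision.
- L → Row plays T (best of 13, 5); Player II gets 8.
- R → Row plays B (best of 2, 18); Player II gets 3.
Player II's induced payoffs are 8, 3, so Player II commits to L. Subgame-perfect outcome: (T, L) with payoffs (13, 8).
Under simultaneous play:
Row's best replies: L→T; R→B.
Player II's best replies: T→R; B→R.
The unique mutual best reply is (B, R), giving (18, 3).
Row earns 13 sequentially versus 18 at the Nash outcome: worse off.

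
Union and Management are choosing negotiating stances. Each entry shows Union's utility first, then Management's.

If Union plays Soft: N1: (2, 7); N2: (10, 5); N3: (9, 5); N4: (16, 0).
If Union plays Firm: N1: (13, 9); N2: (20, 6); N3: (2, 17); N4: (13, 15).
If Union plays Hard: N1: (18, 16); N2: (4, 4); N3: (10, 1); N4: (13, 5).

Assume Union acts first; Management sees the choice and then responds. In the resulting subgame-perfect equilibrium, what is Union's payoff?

18

Management best-responds to each possible Union move:
- Soft: BR = N1, leader payoff 2.
- Firm: BR = N3, leader payoff 2.
- Hard: BR = N1, leader payoff 18.
Among 2, 2, 18, the best is 18 at Hard. Subgame-perfect outcome: (Hard, N1) with payoffs (18, 16).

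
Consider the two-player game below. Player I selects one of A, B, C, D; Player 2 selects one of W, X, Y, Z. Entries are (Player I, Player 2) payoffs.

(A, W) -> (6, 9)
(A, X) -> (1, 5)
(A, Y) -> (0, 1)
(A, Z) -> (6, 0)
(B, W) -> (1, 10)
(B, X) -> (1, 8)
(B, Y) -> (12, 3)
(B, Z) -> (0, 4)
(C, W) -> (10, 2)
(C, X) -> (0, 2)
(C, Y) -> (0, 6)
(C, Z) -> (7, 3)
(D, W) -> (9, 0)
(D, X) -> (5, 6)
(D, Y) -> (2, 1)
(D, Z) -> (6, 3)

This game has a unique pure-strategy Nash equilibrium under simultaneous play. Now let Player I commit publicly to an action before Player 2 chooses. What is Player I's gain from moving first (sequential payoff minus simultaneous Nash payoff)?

Player 2 best-responds to each possible Player I move:
- A: BR = W, leader payoff 6.
- B: BR = W, leader payoff 1.
- C: BR = Y, leader payoff 0.
- D: BR = X, leader payoff 5.
Maximizing over 6, 1, 0, 5, Player I chooses A. Subgame-perfect outcome: (A, W) with payoffs (6, 9).
For the simultaneous game, intersect best replies.
Player I's best replies: W→C; X→D; Y→B; Z→C.
Player 2's best replies: A→W; B→W; C→Y; D→X.
Only (D, X) has each player best-responding; Nash payoffs (5, 6).
Player I's commitment gain: 6 − 5 = 1.

1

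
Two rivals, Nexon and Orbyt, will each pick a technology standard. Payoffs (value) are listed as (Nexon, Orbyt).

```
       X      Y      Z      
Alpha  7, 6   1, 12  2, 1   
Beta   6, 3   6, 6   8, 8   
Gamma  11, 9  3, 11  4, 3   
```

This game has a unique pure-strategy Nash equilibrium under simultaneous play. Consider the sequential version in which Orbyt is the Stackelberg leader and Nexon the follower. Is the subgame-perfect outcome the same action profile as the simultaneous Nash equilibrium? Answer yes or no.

no

Solve by backward induction (Orbyt leads).
- X: Nexon compares 7, 6, 11 and picks Gamma; Orbyt would get 9.
- Y: Nexon compares 1, 6, 3 and picks Beta; Orbyt would get 6.
- Z: Nexon compares 2, 8, 4 and picks Beta; Orbyt would get 8.
Among 9, 6, 8, the best is 9 at X. Subgame-perfect outcome: (Gamma, X) with payoffs (11, 9).
Now find the simultaneous Nash equilibrium.
Nexon's best replies: X→Gamma; Y→Beta; Z→Beta.
Orbyt's best replies: Alpha→Y; Beta→Z; Gamma→Y.
Only (Beta, Z) has each player best-responding; Nash payoffs (8, 8).
Sequential outcome (Gamma, X) differs from the Nash profile (Beta, Z).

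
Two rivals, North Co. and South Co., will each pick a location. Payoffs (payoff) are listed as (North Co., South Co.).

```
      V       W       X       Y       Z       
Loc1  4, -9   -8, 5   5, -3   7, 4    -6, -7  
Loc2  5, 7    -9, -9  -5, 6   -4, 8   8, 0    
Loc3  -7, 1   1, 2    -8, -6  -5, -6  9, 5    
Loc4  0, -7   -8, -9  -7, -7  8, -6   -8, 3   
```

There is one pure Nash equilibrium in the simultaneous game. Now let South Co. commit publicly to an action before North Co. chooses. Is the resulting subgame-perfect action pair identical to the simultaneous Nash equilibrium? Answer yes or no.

Solve by backward induction (South Co. leads).
- V: North Co. compares 4, 5, -7, 0 and picks Loc2; South Co. would get 7.
- W: North Co. compares -8, -9, 1, -8 and picks Loc3; South Co. would get 2.
- X: North Co. compares 5, -5, -8, -7 and picks Loc1; South Co. would get -3.
- Y: North Co. compares 7, -4, -5, 8 and picks Loc4; South Co. would get -6.
- Z: North Co. compares -6, 8, 9, -8 and picks Loc3; South Co. would get 5.
South Co.'s induced payoffs are 7, 2, -3, -6, 5, so South Co. commits to V. Subgame-perfect outcome: (Loc2, V) with payoffs (5, 7).
Under simultaneous play:
North Co.'s best replies: V→Loc2; W→Loc3; X→Loc1; Y→Loc4; Z→Loc3.
South Co.'s best replies: Loc1→W; Loc2→Y; Loc3→Z; Loc4→Z.
The unique mutual best reply is (Loc3, Z), giving (9, 5).
Sequential outcome (Loc2, V) differs from the Nash profile (Loc3, Z).

no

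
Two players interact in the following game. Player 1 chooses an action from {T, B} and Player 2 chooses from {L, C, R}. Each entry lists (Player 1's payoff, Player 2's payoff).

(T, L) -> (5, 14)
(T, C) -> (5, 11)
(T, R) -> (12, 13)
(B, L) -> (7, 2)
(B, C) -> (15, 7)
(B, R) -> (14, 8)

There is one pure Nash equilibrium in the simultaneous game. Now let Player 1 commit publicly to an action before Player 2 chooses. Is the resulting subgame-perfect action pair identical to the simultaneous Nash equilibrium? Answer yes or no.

yes

Work backward from Player 2's decision.
- T: BR = L, leader payoff 5.
- B: BR = R, leader payoff 14.
Maximizing over 5, 14, Player 1 chooses B. Subgame-perfect outcome: (B, R) with payoffs (14, 8).
Under simultaneous play:
Player 1's best replies: L→B; C→B; R→B.
Player 2's best replies: T→L; B→R.
Only (B, R) has each player best-responding; Nash payoffs (14, 8).
Sequential outcome (B, R) coincides with the Nash profile (B, R).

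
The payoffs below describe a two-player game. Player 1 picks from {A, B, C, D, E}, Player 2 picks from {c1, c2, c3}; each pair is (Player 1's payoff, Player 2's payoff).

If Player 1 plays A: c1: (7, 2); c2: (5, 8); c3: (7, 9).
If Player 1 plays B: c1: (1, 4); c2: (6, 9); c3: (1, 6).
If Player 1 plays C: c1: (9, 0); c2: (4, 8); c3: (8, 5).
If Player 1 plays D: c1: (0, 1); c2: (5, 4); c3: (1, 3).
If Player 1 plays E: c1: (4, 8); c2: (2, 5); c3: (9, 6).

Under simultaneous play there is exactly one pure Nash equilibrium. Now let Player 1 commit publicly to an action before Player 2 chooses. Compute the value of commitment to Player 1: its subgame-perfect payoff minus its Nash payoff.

1

Player 2 best-responds to each possible Player 1 move:
- A → Player 2 plays c3 (best of 2, 8, 9); Player 1 gets 7.
- B → Player 2 plays c2 (best of 4, 9, 6); Player 1 gets 6.
- C → Player 2 plays c2 (best of 0, 8, 5); Player 1 gets 4.
- D → Player 2 plays c2 (best of 1, 4, 3); Player 1 gets 5.
- E → Player 2 plays c1 (best of 8, 5, 6); Player 1 gets 4.
Among 7, 6, 4, 5, 4, the best is 7 at A. Subgame-perfect outcome: (A, c3) with payoffs (7, 9).
For the simultaneous game, intersect best replies.
Player 1's best replies: c1→C; c2→B; c3→E.
Player 2's best replies: A→c3; B→c2; C→c2; D→c2; E→c1.
Only (B, c2) has each player best-responding; Nash payoffs (6, 9).
Player 1's commitment gain: 7 − 6 = 1.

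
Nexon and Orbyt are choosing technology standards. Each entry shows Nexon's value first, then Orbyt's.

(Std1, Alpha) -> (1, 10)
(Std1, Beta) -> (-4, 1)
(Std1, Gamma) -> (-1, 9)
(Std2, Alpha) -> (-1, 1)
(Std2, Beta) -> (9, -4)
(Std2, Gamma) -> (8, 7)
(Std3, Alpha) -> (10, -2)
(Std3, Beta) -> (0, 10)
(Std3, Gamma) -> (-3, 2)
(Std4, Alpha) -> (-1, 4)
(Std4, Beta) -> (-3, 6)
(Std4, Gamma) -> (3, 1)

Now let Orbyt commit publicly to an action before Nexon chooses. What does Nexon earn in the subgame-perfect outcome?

8

Solve by backward induction (Orbyt leads).
- Alpha → Nexon plays Std3 (best of 1, -1, 10, -1); Orbyt gets -2.
- Beta → Nexon plays Std2 (best of -4, 9, 0, -3); Orbyt gets -4.
- Gamma → Nexon plays Std2 (best of -1, 8, -3, 3); Orbyt gets 7.
Orbyt's induced payoffs are -2, -4, 7, so Orbyt commits to Gamma. Subgame-perfect outcome: (Std2, Gamma) with payoffs (8, 7).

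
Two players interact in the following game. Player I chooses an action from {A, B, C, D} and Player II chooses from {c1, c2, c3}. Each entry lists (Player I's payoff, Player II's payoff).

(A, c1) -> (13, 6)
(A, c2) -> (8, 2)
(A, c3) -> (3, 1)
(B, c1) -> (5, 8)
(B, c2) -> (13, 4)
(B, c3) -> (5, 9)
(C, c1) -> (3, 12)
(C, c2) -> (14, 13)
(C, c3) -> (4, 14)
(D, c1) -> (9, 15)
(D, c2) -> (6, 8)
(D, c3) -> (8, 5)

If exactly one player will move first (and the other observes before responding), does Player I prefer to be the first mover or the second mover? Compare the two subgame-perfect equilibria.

If Player I leads: Player II's best replies are A→c1, B→c3, C→c3, D→c1; Player I's induced payoffs 13, 5, 4, 9; outcome (A, c1), payoffs (13, 6).
If Player II leads: Player I's best replies are c1→A, c2→C, c3→D; Player II's induced payoffs 6, 13, 5; outcome (C, c2), payoffs (14, 13).
Player I gets 13 moving first and 14 moving second, so Player I prefers to move second.

second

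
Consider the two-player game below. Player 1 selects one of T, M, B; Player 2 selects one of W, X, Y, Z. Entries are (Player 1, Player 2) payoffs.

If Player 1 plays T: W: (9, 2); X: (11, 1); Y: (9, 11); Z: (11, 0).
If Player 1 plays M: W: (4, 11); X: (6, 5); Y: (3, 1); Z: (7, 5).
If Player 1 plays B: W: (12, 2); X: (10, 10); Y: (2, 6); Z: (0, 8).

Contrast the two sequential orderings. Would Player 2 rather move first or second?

first

If Player 1 leads: Player 2's best replies are T→Y, M→W, B→X; Player 1's induced payoffs 9, 4, 10; outcome (B, X), payoffs (10, 10).
If Player 2 leads: Player 1's best replies are W→B, X→T, Y→T, Z→T; Player 2's induced payoffs 2, 1, 11, 0; outcome (T, Y), payoffs (9, 11).
Player 2 gets 11 moving first and 10 moving second, so Player 2 prefers to move first.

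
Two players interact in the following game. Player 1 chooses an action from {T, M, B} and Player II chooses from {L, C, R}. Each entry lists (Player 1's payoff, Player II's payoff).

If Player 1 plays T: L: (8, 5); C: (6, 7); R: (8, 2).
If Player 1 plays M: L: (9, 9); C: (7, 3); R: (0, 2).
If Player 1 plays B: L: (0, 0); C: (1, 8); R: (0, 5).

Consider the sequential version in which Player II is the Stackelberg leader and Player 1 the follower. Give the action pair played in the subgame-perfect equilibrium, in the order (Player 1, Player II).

(M, L)

Player 1 best-responds to each possible Player II move:
- L: Player 1 compares 8, 9, 0 and picks M; Player II would get 9.
- C: Player 1 compares 6, 7, 1 and picks M; Player II would get 3.
- R: Player 1 compares 8, 0, 0 and picks T; Player II would get 2.
Maximizing over 9, 3, 2, Player II chooses L. Subgame-perfect outcome: (M, L) with payoffs (9, 9).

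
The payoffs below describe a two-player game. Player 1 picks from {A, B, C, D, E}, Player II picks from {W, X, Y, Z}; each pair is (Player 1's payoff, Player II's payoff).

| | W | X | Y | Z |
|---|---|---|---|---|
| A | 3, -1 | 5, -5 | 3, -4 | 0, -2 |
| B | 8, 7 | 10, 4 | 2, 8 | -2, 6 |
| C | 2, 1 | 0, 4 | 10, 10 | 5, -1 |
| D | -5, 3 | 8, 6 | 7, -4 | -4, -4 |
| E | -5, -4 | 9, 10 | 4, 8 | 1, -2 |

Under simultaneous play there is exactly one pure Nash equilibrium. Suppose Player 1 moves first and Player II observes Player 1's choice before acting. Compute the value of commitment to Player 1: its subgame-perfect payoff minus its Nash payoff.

Work backward from Player II's decision.
- A: BR = W, leader payoff 3.
- B: BR = Y, leader payoff 2.
- C: BR = Y, leader payoff 10.
- D: BR = X, leader payoff 8.
- E: BR = X, leader payoff 9.
Maximizing over 3, 2, 10, 8, 9, Player 1 chooses C. Subgame-perfect outcome: (C, Y) with payoffs (10, 10).
Now find the simultaneous Nash equilibrium.
Player 1's best replies: W→B; X→B; Y→C; Z→C.
Player II's best replies: A→W; B→Y; C→Y; D→X; E→X.
Only (C, Y) has each player best-responding; Nash payoffs (10, 10).
Player 1's commitment gain: 10 − 10 = 0.

0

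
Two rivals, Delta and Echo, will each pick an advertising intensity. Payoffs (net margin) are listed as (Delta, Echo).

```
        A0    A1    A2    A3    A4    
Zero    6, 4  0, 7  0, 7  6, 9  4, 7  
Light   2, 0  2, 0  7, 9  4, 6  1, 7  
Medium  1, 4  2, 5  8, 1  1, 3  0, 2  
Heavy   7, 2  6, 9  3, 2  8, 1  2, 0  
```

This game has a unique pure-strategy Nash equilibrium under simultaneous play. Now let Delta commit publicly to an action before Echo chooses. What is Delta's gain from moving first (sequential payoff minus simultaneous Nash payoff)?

1

Echo best-responds to each possible Delta move:
- Zero → Echo plays A3 (best of 4, 7, 7, 9, 7); Delta gets 6.
- Light → Echo plays A2 (best of 0, 0, 9, 6, 7); Delta gets 7.
- Medium → Echo plays A1 (best of 4, 5, 1, 3, 2); Delta gets 2.
- Heavy → Echo plays A1 (best of 2, 9, 2, 1, 0); Delta gets 6.
Among 6, 7, 2, 6, the best is 7 at Light. Subgame-perfect outcome: (Light, A2) with payoffs (7, 9).
Now find the simultaneous Nash equilibrium.
Delta's best replies: A0→Heavy; A1→Heavy; A2→Medium; A3→Heavy; A4→Zero.
Echo's best replies: Zero→A3; Light→A2; Medium→A1; Heavy→A1.
The unique mutual best reply is (Heavy, A1), giving (6, 9).
Delta's commitment gain: 7 − 6 = 1.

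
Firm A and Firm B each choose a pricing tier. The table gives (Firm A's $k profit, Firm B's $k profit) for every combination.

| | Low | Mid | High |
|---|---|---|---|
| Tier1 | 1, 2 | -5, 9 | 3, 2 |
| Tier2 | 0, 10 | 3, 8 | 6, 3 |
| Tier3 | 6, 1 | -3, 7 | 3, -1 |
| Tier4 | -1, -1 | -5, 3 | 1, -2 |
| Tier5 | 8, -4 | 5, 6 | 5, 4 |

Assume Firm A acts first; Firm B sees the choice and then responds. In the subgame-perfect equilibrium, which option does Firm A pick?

Tier5

Solve by backward induction (Firm A leads).
- Tier1: Firm B compares 2, 9, 2 and picks Mid; Firm A would get -5.
- Tier2: Firm B compares 10, 8, 3 and picks Low; Firm A would get 0.
- Tier3: Firm B compares 1, 7, -1 and picks Mid; Firm A would get -3.
- Tier4: Firm B compares -1, 3, -2 and picks Mid; Firm A would get -5.
- Tier5: Firm B compares -4, 6, 4 and picks Mid; Firm A would get 5.
Maximizing over -5, 0, -3, -5, 5, Firm A chooses Tier5. Subgame-perfect outcome: (Tier5, Mid) with payoffs (5, 6).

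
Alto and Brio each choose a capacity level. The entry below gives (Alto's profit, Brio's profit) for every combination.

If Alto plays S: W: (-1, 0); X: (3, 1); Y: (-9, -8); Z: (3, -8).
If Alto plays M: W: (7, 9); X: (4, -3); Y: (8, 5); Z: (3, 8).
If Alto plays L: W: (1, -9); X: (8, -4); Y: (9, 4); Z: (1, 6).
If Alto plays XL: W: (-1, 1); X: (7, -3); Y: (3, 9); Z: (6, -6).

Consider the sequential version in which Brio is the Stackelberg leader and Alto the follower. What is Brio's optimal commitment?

W

Solve by backward induction (Brio leads).
- W: Alto compares -1, 7, 1, -1 and picks M; Brio would get 9.
- X: Alto compares 3, 4, 8, 7 and picks L; Brio would get -4.
- Y: Alto compares -9, 8, 9, 3 and picks L; Brio would get 4.
- Z: Alto compares 3, 3, 1, 6 and picks XL; Brio would get -6.
Brio's induced payoffs are 9, -4, 4, -6, so Brio commits to W. Subgame-perfect outcome: (M, W) with payoffs (7, 9).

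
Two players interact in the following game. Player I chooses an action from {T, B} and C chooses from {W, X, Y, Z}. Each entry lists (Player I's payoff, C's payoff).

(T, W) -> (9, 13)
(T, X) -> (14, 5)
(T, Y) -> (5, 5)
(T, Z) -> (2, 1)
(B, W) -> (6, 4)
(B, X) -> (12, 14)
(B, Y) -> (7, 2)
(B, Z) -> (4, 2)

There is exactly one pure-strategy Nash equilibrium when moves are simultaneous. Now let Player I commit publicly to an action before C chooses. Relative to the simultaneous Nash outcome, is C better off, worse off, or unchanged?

better off

Work backward from C's decision.
- T: C compares 13, 5, 5, 1 and picks W; Player I would get 9.
- B: C compares 4, 14, 2, 2 and picks X; Player I would get 12.
Maximizing over 9, 12, Player I chooses B. Subgame-perfect outcome: (B, X) with payoffs (12, 14).
Now find the simultaneous Nash equilibrium.
Player I's best replies: W→T; X→T; Y→B; Z→B.
C's best replies: T→W; B→X.
Only (T, W) has each player best-responding; Nash payoffs (9, 13).
C earns 14 sequentially versus 13 at the Nash outcome: better off.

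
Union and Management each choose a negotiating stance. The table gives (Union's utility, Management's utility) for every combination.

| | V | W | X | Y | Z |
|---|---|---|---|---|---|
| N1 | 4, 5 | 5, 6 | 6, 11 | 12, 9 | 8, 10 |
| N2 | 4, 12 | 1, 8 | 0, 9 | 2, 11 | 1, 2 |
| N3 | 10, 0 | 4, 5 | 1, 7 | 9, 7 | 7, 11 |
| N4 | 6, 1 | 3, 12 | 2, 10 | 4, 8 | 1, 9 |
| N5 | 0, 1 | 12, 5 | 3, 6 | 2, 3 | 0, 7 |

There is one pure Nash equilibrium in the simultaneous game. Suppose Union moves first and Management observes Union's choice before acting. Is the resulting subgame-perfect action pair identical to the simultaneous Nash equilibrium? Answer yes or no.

Work backward from Management's decision.
- N1 → Management plays X (best of 5, 6, 11, 9, 10); Union gets 6.
- N2 → Management plays V (best of 12, 8, 9, 11, 2); Union gets 4.
- N3 → Management plays Z (best of 0, 5, 7, 7, 11); Union gets 7.
- N4 → Management plays W (best of 1, 12, 10, 8, 9); Union gets 3.
- N5 → Management plays Z (best of 1, 5, 6, 3, 7); Union gets 0.
Union's induced payoffs are 6, 4, 7, 3, 0, so Union commits to N3. Subgame-perfect outcome: (N3, Z) with payoffs (7, 11).
Under simultaneous play:
Union's best replies: V→N3; W→N5; X→N1; Y→N1; Z→N1.
Management's best replies: N1→X; N2→V; N3→Z; N4→W; N5→Z.
Only (N1, X) has each player best-responding; Nash payoffs (6, 11).
Sequential outcome (N3, Z) differs from the Nash profile (N1, X).

no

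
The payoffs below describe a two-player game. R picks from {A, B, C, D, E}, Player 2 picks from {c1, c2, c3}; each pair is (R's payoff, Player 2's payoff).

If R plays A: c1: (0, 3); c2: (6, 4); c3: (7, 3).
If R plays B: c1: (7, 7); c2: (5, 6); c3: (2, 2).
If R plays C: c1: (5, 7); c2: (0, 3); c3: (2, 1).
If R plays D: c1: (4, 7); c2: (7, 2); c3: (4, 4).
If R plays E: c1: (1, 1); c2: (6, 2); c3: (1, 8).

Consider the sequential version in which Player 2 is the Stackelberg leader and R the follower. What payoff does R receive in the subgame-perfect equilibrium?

7

Backward induction with Player 2 moving first.
- c1 → R plays B (best of 0, 7, 5, 4, 1); Player 2 gets 7.
- c2 → R plays D (best of 6, 5, 0, 7, 6); Player 2 gets 2.
- c3 → R plays A (best of 7, 2, 2, 4, 1); Player 2 gets 3.
Player 2's induced payoffs are 7, 2, 3, so Player 2 commits to c1. Subgame-perfect outcome: (B, c1) with payoffs (7, 7).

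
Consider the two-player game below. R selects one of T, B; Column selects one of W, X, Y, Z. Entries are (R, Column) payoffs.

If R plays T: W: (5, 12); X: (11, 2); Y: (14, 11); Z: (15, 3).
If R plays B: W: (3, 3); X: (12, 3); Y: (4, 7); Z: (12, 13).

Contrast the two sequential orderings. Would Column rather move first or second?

second

If R leads: Column's best replies are T→W, B→Z; R's induced payoffs 5, 12; outcome (B, Z), payoffs (12, 13).
If Column leads: R's best replies are W→T, X→B, Y→T, Z→T; Column's induced payoffs 12, 3, 11, 3; outcome (T, W), payoffs (5, 12).
Column gets 12 moving first and 13 moving second, so Column prefers to move second.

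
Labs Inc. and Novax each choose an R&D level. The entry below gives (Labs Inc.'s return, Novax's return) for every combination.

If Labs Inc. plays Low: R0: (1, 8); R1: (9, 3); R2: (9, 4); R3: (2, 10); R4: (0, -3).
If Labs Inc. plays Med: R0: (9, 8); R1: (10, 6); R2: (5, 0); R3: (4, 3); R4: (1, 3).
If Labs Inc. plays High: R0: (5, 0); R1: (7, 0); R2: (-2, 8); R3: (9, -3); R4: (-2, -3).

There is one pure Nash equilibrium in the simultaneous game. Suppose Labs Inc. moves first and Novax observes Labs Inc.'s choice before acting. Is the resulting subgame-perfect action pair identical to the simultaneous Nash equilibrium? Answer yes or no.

yes

Solve by backward induction (Labs Inc. leads).
- Low: BR = R3, leader payoff 2.
- Med: BR = R0, leader payoff 9.
- High: BR = R2, leader payoff -2.
Labs Inc.'s induced payoffs are 2, 9, -2, so Labs Inc. commits to Med. Subgame-perfect outcome: (Med, R0) with payoffs (9, 8).
Now find the simultaneous Nash equilibrium.
Labs Inc.'s best replies: R0→Med; R1→Med; R2→Low; R3→High; R4→Med.
Novax's best replies: Low→R3; Med→R0; High→R2.
Only (Med, R0) has each player best-responding; Nash payoffs (9, 8).
Sequential outcome (Med, R0) coincides with the Nash profile (Med, R0).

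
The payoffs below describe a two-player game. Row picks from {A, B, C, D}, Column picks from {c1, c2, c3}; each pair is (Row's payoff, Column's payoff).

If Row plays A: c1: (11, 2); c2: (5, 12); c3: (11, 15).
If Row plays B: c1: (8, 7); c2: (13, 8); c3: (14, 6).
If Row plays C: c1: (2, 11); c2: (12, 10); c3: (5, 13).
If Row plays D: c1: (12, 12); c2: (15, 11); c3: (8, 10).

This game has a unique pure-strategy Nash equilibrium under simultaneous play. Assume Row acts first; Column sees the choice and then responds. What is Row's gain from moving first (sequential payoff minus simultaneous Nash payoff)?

1

Backward induction with Row moving first.
- A: Column compares 2, 12, 15 and picks c3; Row would get 11.
- B: Column compares 7, 8, 6 and picks c2; Row would get 13.
- C: Column compares 11, 10, 13 and picks c3; Row would get 5.
- D: Column compares 12, 11, 10 and picks c1; Row would get 12.
Among 11, 13, 5, 12, the best is 13 at B. Subgame-perfect outcome: (B, c2) with payoffs (13, 8).
For the simultaneous game, intersect best replies.
Row's best replies: c1→D; c2→D; c3→B.
Column's best replies: A→c3; B→c2; C→c3; D→c1.
Only (D, c1) has each player best-responding; Nash payoffs (12, 12).
Row's commitment gain: 13 − 12 = 1.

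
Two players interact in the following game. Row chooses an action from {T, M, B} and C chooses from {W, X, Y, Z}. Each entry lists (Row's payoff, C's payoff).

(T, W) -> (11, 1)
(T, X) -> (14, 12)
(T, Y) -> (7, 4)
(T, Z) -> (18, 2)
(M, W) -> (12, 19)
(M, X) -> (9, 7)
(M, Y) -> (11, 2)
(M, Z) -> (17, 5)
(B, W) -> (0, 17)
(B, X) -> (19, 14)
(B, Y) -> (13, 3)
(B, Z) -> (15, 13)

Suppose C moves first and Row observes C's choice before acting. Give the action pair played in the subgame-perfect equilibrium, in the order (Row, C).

Solve by backward induction (C leads).
- W: Row compares 11, 12, 0 and picks M; C would get 19.
- X: Row compares 14, 9, 19 and picks B; C would get 14.
- Y: Row compares 7, 11, 13 and picks B; C would get 3.
- Z: Row compares 18, 17, 15 and picks T; C would get 2.
Maximizing over 19, 14, 3, 2, C chooses W. Subgame-perfect outcome: (M, W) with payoffs (12, 19).

(M, W)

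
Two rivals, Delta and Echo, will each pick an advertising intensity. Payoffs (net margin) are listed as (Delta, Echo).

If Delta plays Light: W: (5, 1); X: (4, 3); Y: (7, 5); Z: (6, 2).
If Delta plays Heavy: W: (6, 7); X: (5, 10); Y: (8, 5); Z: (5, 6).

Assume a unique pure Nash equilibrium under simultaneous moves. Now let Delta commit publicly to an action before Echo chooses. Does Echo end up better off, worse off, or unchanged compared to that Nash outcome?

Work backward from Echo's decision.
- Light: Echo compares 1, 3, 5, 2 and picks Y; Delta would get 7.
- Heavy: Echo compares 7, 10, 5, 6 and picks X; Delta would get 5.
Among 7, 5, the best is 7 at Light. Subgame-perfect outcome: (Light, Y) with payoffs (7, 5).
For the simultaneous game, intersect best replies.
Delta's best replies: W→Heavy; X→Heavy; Y→Heavy; Z→Light.
Echo's best replies: Light→Y; Heavy→X.
The unique mutual best reply is (Heavy, X), giving (5, 10).
Echo earns 5 sequentially versus 10 at the Nash outcome: worse off.

worse off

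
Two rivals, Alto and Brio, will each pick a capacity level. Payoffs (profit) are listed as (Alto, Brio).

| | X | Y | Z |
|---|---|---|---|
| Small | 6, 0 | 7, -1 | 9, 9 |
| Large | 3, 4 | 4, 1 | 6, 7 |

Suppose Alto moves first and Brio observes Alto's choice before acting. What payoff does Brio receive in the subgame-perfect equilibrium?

9

Solve by backward induction (Alto leads).
- Small: Brio compares 0, -1, 9 and picks Z; Alto would get 9.
- Large: Brio compares 4, 1, 7 and picks Z; Alto would get 6.
Alto's induced payoffs are 9, 6, so Alto commits to Small. Subgame-perfect outcome: (Small, Z) with payoffs (9, 9).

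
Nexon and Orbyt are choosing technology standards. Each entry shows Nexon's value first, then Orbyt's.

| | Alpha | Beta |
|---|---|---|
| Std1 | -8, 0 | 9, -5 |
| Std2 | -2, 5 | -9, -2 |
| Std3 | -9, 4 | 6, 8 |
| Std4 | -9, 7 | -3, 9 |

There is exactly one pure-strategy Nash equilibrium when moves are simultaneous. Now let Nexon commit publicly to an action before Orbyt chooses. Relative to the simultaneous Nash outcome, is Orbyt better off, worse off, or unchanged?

better off

Backward induction with Nexon moving first.
- Std1 → Orbyt plays Alpha (best of 0, -5); Nexon gets -8.
- Std2 → Orbyt plays Alpha (best of 5, -2); Nexon gets -2.
- Std3 → Orbyt plays Beta (best of 4, 8); Nexon gets 6.
- Std4 → Orbyt plays Beta (best of 7, 9); Nexon gets -3.
Among -8, -2, 6, -3, the best is 6 at Std3. Subgame-perfect outcome: (Std3, Beta) with payoffs (6, 8).
Now find the simultaneous Nash equilibrium.
Nexon's best replies: Alpha→Std2; Beta→Std1.
Orbyt's best replies: Std1→Alpha; Std2→Alpha; Std3→Beta; Std4→Beta.
The unique mutual best reply is (Std2, Alpha), giving (-2, 5).
Orbyt earns 8 sequentially versus 5 at the Nash outcome: better off.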